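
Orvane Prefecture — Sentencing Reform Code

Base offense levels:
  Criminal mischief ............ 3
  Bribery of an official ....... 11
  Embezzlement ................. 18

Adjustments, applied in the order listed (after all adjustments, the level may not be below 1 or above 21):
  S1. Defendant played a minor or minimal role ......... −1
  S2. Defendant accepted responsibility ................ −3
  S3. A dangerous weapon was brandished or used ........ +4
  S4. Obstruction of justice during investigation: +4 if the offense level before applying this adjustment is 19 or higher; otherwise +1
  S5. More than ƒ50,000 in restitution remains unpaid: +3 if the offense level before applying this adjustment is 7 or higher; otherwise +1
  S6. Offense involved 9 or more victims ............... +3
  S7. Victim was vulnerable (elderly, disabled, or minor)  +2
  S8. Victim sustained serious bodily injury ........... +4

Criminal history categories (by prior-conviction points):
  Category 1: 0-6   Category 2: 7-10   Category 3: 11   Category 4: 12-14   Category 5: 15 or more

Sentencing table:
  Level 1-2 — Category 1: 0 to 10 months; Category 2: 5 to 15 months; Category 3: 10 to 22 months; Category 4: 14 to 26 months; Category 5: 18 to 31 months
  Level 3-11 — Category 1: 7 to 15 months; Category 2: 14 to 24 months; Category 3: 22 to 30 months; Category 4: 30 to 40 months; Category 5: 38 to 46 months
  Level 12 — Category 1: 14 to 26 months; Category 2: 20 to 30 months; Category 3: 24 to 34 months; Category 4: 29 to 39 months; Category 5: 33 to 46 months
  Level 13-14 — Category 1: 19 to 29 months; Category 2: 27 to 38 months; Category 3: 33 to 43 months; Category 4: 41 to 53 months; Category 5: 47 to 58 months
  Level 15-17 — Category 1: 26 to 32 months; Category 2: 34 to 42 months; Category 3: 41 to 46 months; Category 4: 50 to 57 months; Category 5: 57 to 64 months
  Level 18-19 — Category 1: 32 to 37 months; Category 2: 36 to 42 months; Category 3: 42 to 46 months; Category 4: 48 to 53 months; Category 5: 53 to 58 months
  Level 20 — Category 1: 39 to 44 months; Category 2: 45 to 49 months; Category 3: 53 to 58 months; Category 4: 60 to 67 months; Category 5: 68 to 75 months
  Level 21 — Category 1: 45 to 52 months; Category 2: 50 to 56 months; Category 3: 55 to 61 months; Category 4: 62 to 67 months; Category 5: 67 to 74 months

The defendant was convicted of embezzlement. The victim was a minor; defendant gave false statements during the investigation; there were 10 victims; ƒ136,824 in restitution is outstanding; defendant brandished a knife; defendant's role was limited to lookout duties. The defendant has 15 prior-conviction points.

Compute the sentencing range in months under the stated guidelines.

67-74 months

Base offense level for embezzlement: 18.
S1 applies: 18 − 1 = 17.
S3 applies: 17 + 4 = 21.
S4 applies (level before this adjustment is 21 ≥ 19, so +4): 21 + 4 = 25.
S5 applies (level before this adjustment is 25 ≥ 7, so +3): 25 + 3 = 28.
S6 applies: 28 + 3 = 31.
S7 applies: 31 + 2 = 33.
Level 33 exceeds the maximum of 21; capped at 21.
Final offense level: 21.
Criminal history: 15 prior points → Category 5 (15+).
Level 21 falls in the 21 band.
Grid: Level 21 × Category 5 = 67-74 months.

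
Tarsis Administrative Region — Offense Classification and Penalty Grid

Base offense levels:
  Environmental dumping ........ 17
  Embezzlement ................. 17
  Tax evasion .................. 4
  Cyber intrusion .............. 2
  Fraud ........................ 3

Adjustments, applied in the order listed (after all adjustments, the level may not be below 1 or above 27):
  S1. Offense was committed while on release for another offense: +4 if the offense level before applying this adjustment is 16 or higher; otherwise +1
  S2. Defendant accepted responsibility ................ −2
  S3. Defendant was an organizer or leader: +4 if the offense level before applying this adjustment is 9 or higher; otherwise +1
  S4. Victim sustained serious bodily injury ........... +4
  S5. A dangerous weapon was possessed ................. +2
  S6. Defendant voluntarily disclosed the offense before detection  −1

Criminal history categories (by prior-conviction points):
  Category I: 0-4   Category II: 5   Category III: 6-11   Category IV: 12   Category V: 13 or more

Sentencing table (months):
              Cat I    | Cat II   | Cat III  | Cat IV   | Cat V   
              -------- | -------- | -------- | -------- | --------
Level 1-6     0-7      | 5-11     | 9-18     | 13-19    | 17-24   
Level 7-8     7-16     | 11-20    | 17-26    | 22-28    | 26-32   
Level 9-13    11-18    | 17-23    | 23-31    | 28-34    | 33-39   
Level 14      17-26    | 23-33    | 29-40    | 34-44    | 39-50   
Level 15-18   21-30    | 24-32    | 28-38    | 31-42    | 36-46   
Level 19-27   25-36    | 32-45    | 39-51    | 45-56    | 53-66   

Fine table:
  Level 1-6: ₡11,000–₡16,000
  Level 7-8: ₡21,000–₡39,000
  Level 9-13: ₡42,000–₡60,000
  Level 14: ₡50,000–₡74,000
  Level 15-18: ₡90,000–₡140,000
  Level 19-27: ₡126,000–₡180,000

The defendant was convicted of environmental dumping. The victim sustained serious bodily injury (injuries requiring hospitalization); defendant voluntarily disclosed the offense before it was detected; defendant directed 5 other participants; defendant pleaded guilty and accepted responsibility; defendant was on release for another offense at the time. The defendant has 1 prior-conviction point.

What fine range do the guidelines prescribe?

Base offense level for environmental dumping: 17.
S1 applies (level before this adjustment is 17 ≥ 16, so +4): 17 + 4 = 21.
S2 applies: 21 − 2 = 19.
S3 applies (level before this adjustment is 19 ≥ 9, so +4): 19 + 4 = 23.
S4 applies: 23 + 4 = 27.
S5 does not apply.
S6 applies: 27 − 1 = 26.
Final offense level: 26.
Level 26 falls in the 19-27 band.
Fine table: Level 19-27 → ₡126,000–₡180,000.

₡126,000–₡180,000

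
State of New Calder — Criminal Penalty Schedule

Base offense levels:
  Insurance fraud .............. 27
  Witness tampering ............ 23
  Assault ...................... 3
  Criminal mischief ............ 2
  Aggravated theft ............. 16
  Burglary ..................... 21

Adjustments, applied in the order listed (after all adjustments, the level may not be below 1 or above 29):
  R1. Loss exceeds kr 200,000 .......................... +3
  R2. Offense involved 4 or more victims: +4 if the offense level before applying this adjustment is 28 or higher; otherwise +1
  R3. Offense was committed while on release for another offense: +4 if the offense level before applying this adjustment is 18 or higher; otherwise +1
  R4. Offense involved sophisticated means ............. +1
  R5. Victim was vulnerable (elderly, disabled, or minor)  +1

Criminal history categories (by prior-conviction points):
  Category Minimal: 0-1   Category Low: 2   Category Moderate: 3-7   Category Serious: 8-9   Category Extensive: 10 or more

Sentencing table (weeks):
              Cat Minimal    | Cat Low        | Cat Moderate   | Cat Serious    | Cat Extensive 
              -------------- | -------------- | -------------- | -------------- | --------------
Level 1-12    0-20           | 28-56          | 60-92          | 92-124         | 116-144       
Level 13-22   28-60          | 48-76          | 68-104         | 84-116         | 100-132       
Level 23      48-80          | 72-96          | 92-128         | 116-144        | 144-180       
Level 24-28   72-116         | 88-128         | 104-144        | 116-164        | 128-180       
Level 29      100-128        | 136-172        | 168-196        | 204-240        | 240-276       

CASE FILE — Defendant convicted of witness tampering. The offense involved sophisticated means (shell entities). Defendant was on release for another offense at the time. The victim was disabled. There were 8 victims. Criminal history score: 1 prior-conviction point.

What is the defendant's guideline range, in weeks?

Base offense level for witness tampering: 23.
R2 applies (level before this adjustment is 23 < 28, so +1): 23 + 1 = 24.
R3 applies (level before this adjustment is 24 ≥ 18, so +4): 24 + 4 = 28.
R4 applies: 28 + 1 = 29.
R5 applies: 29 + 1 = 30.
Level 30 exceeds the maximum of 29; capped at 29.
Final offense level: 29.
Criminal history: 1 prior point → Category Minimal (0-1).
Level 29 falls in the 29 band.
Grid: Level 29 × Category Minimal = 100-128 weeks.

100-128 weeks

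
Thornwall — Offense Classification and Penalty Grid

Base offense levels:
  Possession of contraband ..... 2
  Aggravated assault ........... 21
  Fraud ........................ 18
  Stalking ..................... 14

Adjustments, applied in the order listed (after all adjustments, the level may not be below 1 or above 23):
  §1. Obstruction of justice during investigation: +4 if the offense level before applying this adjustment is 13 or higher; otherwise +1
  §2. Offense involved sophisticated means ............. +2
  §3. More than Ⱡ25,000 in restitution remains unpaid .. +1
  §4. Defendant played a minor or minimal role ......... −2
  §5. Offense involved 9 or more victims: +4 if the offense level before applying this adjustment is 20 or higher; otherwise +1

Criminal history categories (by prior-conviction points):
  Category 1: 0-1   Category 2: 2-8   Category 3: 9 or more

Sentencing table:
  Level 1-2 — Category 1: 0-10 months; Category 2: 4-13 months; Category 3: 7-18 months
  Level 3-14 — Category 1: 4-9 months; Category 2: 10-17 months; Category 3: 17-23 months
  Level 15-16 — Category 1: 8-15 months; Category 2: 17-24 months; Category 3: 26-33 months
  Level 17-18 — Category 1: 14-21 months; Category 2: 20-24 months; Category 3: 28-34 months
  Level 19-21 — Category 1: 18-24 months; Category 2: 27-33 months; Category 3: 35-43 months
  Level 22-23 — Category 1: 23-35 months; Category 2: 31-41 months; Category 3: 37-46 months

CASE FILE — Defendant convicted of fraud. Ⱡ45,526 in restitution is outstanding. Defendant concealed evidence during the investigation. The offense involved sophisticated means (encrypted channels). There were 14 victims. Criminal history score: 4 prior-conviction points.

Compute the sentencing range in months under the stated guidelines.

Base offense level for fraud: 18.
§1 applies (level before this adjustment is 18 ≥ 13, so +4): 18 + 4 = 22.
§2 applies: 22 + 2 = 24.
§3 applies: 24 + 1 = 25.
§4 does not apply.
§5 applies (level before this adjustment is 25 ≥ 20, so +4): 25 + 4 = 29.
Level 29 exceeds the maximum of 23; capped at 23.
Final offense level: 23.
Criminal history: 4 prior points → Category 2 (2-8).
Level 23 falls in the 22-23 band.
Grid: Level 22-23 × Category 2 = 31-41 months.

31-41 months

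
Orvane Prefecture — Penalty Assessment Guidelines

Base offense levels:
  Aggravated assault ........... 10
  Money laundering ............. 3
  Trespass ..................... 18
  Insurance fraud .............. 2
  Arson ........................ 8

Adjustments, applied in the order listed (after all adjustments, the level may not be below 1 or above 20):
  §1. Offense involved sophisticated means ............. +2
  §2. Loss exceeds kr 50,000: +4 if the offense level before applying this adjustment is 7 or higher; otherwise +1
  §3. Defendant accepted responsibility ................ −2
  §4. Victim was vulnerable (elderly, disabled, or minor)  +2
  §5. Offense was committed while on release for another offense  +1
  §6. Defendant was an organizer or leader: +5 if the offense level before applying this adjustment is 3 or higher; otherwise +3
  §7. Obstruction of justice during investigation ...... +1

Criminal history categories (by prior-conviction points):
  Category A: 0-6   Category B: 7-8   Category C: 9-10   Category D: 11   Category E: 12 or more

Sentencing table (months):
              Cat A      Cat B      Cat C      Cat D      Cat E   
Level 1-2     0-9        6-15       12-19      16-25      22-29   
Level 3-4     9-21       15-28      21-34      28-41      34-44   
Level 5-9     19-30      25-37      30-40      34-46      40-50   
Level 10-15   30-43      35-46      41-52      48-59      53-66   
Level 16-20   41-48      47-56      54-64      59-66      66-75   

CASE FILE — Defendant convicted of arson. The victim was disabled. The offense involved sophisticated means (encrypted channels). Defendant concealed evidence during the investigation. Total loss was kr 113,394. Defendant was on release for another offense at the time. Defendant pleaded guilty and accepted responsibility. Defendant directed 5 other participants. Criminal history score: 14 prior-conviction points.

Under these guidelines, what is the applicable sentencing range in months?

66-75 months

Base offense level for arson: 8.
§1 applies: 8 + 2 = 10.
§2 applies (level before this adjustment is 10 ≥ 7, so +4): 10 + 4 = 14.
§3 applies: 14 − 2 = 12.
§4 applies: 12 + 2 = 14.
§5 applies: 14 + 1 = 15.
§6 applies (level before this adjustment is 15 ≥ 3, so +5): 15 + 5 = 20.
§7 applies: 20 + 1 = 21.
Level 21 exceeds the maximum of 20; capped at 20.
Final offense level: 20.
Criminal history: 14 prior points → Category E (12+).
Level 20 falls in the 16-20 band.
Grid: Level 16-20 × Category E = 66-75 months.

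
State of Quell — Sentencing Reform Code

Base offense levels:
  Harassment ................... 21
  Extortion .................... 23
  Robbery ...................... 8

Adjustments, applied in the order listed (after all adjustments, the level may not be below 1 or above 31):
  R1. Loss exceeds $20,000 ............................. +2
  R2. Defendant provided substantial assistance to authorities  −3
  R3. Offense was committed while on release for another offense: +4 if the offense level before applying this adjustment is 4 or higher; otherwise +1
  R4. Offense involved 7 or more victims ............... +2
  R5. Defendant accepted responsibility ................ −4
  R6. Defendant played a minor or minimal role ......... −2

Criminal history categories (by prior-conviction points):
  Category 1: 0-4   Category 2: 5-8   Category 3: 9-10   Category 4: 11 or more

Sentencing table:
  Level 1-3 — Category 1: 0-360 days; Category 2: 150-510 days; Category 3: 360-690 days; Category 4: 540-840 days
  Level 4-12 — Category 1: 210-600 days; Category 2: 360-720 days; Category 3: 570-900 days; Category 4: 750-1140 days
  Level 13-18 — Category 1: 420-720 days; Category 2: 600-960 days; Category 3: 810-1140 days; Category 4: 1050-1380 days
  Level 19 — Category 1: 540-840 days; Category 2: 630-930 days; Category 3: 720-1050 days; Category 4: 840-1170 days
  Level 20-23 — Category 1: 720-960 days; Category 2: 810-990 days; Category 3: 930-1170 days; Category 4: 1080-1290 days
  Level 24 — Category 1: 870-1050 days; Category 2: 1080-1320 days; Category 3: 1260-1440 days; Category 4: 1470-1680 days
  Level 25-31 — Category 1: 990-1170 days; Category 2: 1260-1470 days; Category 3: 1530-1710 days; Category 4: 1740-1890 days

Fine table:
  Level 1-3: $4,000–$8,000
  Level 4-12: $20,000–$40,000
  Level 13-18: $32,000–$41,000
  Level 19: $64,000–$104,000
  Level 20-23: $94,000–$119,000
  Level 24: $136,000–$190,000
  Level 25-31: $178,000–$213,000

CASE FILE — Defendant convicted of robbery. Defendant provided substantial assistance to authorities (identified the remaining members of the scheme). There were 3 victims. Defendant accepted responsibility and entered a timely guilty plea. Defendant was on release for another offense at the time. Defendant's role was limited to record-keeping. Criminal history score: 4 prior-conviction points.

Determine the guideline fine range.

$4,000–$8,000

Base offense level for robbery: 8.
R1 does not apply.
R2 applies: 8 − 3 = 5.
R3 applies (level before this adjustment is 5 ≥ 4, so +4): 5 + 4 = 9.
R4 does not apply.
R5 applies: 9 − 4 = 5.
R6 applies: 5 − 2 = 3.
Final offense level: 3.
Level 3 falls in the 1-3 band.
Fine table: Level 1-3 → $4,000–$8,000.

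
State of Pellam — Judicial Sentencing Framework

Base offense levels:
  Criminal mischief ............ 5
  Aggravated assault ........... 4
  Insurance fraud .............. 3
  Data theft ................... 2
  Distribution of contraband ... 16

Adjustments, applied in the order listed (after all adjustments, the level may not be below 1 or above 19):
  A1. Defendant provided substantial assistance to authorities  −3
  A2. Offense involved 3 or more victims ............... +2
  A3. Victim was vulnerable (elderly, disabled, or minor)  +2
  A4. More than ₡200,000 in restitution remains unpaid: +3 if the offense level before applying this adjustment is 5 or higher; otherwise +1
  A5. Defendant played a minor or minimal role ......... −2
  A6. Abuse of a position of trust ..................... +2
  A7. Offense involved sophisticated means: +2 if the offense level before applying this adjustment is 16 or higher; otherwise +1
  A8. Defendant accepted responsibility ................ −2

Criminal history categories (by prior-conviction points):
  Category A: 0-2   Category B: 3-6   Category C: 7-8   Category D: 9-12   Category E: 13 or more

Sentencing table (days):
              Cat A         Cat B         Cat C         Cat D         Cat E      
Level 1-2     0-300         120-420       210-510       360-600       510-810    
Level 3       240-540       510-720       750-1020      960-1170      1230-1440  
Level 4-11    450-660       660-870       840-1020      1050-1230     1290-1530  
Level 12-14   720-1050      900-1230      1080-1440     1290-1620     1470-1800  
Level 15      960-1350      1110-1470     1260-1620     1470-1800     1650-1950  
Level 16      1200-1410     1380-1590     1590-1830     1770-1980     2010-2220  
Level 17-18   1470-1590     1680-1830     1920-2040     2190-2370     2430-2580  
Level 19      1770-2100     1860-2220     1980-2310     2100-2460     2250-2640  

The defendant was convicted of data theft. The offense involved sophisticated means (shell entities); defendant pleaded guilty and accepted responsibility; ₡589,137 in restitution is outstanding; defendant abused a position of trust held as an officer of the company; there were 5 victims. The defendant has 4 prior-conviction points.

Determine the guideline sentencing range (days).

Base offense level for data theft: 2.
A1 does not apply.
A2 applies: 2 + 2 = 4.
A4 applies (level before this adjustment is 4 < 5, so +1): 4 + 1 = 5.
A5 does not apply.
A6 applies: 5 + 2 = 7.
A7 applies (level before this adjustment is 7 < 16, so +1): 7 + 1 = 8.
A8 applies: 8 − 2 = 6.
Final offense level: 6.
Criminal history: 4 prior points → Category B (3-6).
Level 6 falls in the 4-11 band.
Grid: Level 4-11 × Category B = 660-870 days.

660-870 days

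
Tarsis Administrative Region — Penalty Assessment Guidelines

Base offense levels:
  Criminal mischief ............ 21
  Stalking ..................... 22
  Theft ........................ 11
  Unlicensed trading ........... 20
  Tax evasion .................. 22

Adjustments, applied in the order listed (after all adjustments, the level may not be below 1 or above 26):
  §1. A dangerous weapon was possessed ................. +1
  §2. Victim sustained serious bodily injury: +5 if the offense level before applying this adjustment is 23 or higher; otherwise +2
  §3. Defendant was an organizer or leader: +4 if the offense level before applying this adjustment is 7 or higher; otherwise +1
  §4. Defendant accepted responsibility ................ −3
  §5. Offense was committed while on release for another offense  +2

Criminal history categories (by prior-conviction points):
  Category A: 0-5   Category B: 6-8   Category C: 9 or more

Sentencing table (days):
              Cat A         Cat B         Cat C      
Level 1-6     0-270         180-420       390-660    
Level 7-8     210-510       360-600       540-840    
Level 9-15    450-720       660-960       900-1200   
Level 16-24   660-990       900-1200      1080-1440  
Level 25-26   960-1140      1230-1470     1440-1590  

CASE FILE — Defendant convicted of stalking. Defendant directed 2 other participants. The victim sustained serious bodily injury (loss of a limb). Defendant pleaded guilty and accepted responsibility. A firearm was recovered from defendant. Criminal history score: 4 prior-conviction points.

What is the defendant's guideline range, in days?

Base offense level for stalking: 22.
§1 applies: 22 + 1 = 23.
§2 applies (level before this adjustment is 23 ≥ 23, so +5): 23 + 5 = 28.
§3 applies (level before this adjustment is 28 ≥ 7, so +4): 28 + 4 = 32.
§4 applies: 32 − 3 = 29.
Level 29 exceeds the maximum of 26; capped at 26.
Final offense level: 26.
Criminal history: 4 prior points → Category A (0-5).
Level 26 falls in the 25-26 band.
Grid: Level 25-26 × Category A = 960-1140 days.

960-1140 days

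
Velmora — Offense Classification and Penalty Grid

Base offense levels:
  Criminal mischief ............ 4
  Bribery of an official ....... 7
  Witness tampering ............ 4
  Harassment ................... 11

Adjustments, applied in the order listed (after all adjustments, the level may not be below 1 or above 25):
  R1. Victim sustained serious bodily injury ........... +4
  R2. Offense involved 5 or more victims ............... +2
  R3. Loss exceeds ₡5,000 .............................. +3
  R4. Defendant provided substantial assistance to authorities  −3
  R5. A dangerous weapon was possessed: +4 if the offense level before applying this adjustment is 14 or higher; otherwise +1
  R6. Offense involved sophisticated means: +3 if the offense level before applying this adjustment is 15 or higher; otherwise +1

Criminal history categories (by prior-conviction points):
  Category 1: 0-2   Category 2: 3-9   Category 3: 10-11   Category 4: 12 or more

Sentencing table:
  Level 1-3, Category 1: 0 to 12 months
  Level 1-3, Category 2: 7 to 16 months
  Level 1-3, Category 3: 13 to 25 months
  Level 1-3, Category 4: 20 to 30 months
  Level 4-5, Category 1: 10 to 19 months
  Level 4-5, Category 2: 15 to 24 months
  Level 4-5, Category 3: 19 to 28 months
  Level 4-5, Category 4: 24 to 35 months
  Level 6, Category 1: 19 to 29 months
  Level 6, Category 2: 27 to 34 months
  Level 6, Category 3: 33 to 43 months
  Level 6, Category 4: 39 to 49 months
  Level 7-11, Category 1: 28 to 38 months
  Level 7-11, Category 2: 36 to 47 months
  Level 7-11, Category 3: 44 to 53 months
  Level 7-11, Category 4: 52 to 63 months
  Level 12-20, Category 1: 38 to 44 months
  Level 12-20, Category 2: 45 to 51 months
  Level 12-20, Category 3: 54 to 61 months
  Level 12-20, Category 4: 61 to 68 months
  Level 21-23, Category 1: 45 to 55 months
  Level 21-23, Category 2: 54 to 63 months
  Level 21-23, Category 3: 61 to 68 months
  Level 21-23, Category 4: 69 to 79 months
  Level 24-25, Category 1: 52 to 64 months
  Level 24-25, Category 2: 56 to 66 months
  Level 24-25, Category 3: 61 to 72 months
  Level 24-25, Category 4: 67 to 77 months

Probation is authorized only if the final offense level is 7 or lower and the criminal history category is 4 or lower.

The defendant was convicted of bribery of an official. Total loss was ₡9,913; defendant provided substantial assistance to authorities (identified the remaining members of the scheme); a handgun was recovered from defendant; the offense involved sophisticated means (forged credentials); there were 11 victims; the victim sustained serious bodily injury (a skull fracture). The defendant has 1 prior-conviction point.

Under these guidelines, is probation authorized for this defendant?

No

Base offense level for bribery of an official: 7.
R1 applies: 7 + 4 = 11.
R2 applies: 11 + 2 = 13.
R3 applies: 13 + 3 = 16.
R4 applies: 16 − 3 = 13.
R5 applies (level before this adjustment is 13 < 14, so +1): 13 + 1 = 14.
R6 applies (level before this adjustment is 14 < 15, so +1): 14 + 1 = 15.
Final offense level: 15.
Criminal history: 1 prior point → Category 1 (0-2).
Level 15 falls in the 12-20 band.
Grid: Level 12-20 × Category 1 = 38-44 months.
Probation check: level 15 > 7 and category 1 ≤ 4 → not eligible.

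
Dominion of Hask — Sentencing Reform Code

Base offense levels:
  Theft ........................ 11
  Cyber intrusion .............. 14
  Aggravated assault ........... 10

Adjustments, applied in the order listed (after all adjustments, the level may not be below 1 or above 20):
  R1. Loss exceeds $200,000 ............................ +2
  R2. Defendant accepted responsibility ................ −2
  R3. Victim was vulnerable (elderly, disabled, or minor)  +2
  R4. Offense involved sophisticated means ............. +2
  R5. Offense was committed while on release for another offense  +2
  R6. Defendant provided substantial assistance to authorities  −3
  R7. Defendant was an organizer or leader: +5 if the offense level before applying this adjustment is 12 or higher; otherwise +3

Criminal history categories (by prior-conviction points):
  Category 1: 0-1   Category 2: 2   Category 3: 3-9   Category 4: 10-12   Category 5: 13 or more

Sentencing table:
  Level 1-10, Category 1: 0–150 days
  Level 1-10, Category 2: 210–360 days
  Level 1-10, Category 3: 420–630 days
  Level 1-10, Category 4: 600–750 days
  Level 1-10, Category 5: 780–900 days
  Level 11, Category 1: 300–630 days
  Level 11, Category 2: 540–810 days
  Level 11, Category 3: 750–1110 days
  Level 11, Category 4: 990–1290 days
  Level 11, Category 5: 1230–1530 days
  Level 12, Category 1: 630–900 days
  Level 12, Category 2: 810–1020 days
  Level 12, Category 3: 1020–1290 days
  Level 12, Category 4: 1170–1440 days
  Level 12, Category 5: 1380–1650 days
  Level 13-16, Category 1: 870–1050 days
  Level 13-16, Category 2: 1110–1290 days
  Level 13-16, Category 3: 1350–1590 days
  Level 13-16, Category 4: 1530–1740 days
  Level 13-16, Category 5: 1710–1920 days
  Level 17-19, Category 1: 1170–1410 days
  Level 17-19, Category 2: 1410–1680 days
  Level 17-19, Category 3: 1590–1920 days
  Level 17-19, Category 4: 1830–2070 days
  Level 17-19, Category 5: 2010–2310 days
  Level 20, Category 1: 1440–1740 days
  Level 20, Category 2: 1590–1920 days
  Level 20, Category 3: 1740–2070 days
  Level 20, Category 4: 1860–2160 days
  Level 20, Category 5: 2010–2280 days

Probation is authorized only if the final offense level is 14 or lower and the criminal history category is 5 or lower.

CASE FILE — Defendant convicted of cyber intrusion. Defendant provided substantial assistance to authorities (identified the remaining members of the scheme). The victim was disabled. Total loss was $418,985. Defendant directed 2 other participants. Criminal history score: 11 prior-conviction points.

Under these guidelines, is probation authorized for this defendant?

Base offense level for cyber intrusion: 14.
R1 applies: 14 + 2 = 16.
R3 applies: 16 + 2 = 18.
R4 does not apply.
R6 applies: 18 − 3 = 15.
R7 applies (level before this adjustment is 15 ≥ 12, so +5): 15 + 5 = 20.
Final offense level: 20.
Criminal history: 11 prior points → Category 4 (10-12).
Level 20 falls in the 20 band.
Grid: Level 20 × Category 4 = 1860-2160 days.
Probation check: level 20 > 14 and category 4 ≤ 5 → not eligible.

No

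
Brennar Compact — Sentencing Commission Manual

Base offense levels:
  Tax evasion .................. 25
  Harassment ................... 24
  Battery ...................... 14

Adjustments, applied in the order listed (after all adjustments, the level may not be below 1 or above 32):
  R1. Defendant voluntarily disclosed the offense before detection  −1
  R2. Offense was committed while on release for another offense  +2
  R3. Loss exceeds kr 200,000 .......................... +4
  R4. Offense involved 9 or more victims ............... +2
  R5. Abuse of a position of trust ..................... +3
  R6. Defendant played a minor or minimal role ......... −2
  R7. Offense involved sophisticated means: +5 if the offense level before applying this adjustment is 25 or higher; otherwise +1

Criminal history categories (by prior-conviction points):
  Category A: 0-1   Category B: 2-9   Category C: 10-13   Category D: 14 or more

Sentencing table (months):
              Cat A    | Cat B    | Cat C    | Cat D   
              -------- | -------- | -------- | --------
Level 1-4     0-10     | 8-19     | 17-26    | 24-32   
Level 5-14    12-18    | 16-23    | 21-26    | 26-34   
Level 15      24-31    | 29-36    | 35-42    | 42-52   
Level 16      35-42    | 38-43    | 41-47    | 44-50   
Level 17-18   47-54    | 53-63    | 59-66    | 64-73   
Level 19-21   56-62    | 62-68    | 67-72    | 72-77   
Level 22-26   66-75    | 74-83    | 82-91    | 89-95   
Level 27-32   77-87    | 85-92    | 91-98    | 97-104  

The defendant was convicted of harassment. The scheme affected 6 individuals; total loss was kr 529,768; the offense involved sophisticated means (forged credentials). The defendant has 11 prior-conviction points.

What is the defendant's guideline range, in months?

91-98 months

Base offense level for harassment: 24.
R3 applies: 24 + 4 = 28.
R4 does not apply.
R7 applies (level before this adjustment is 28 ≥ 25, so +5): 28 + 5 = 33.
Level 33 exceeds the maximum of 32; capped at 32.
Final offense level: 32.
Criminal history: 11 prior points → Category C (10-13).
Level 32 falls in the 27-32 band.
Grid: Level 27-32 × Category C = 91-98 months.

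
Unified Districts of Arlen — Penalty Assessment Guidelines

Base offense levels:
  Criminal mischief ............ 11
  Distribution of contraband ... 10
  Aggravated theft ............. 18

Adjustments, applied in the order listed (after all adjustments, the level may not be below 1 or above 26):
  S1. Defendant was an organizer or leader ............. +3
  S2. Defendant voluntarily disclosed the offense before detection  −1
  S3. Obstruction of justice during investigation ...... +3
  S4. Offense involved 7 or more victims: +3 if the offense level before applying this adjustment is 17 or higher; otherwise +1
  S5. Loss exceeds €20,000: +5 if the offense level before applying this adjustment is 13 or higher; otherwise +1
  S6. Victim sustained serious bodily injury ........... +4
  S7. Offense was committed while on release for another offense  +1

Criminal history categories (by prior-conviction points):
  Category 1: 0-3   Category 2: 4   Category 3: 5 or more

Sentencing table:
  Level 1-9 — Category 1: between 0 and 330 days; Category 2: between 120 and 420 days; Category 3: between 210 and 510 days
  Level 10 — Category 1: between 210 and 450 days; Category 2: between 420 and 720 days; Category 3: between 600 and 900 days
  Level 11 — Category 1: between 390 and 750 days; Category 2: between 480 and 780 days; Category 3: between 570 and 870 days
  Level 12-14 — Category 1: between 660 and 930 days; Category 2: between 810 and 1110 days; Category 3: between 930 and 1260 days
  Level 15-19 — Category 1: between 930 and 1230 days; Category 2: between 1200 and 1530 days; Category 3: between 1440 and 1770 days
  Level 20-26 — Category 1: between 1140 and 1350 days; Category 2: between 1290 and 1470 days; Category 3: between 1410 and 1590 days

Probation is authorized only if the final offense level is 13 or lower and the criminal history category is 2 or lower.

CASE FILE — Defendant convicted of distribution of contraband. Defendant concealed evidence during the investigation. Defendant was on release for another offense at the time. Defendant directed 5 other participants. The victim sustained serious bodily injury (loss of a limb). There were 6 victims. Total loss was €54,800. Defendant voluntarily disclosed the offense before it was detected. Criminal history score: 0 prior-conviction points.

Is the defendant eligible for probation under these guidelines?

Base offense level for distribution of contraband: 10.
S1 applies: 10 + 3 = 13.
S2 applies: 13 − 1 = 12.
S3 applies: 12 + 3 = 15.
S5 applies (level before this adjustment is 15 ≥ 13, so +5): 15 + 5 = 20.
S6 applies: 20 + 4 = 24.
S7 applies: 24 + 1 = 25.
Final offense level: 25.
Criminal history: 0 prior points → Category 1 (0-3).
Level 25 falls in the 20-26 band.
Grid: Level 20-26 × Category 1 = 1140-1350 days.
Probation check: level 25 > 13 and category 1 ≤ 2 → not eligible.

No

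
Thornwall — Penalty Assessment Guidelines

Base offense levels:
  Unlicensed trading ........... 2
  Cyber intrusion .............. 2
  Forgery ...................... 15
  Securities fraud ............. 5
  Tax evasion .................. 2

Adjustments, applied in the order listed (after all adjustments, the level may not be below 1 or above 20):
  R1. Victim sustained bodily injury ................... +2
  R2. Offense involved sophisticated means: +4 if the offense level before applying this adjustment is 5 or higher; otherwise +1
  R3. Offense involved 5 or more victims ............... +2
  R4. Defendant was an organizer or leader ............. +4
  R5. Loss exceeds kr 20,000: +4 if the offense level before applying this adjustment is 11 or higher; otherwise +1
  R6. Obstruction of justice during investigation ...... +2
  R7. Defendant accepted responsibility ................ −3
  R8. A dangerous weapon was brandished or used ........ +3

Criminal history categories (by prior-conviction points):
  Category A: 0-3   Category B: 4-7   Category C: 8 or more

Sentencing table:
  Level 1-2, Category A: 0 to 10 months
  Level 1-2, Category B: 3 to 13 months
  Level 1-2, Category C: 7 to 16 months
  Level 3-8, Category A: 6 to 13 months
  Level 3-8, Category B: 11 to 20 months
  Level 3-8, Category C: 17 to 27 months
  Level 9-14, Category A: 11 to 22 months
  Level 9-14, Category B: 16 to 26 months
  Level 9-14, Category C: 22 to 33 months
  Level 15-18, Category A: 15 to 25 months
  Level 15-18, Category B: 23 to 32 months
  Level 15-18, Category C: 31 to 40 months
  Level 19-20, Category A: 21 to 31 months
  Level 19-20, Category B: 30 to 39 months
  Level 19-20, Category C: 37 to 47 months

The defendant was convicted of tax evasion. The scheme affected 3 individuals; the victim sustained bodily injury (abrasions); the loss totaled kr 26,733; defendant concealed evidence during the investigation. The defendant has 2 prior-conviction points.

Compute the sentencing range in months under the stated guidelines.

Base offense level for tax evasion: 2.
R1 applies: 2 + 2 = 4.
R2 does not apply.
R5 applies (level before this adjustment is 4 < 11, so +1): 4 + 1 = 5.
R6 applies: 5 + 2 = 7.
Final offense level: 7.
Criminal history: 2 prior points → Category A (0-3).
Level 7 falls in the 3-8 band.
Grid: Level 3-8 × Category A = 6-13 months.

6-13 months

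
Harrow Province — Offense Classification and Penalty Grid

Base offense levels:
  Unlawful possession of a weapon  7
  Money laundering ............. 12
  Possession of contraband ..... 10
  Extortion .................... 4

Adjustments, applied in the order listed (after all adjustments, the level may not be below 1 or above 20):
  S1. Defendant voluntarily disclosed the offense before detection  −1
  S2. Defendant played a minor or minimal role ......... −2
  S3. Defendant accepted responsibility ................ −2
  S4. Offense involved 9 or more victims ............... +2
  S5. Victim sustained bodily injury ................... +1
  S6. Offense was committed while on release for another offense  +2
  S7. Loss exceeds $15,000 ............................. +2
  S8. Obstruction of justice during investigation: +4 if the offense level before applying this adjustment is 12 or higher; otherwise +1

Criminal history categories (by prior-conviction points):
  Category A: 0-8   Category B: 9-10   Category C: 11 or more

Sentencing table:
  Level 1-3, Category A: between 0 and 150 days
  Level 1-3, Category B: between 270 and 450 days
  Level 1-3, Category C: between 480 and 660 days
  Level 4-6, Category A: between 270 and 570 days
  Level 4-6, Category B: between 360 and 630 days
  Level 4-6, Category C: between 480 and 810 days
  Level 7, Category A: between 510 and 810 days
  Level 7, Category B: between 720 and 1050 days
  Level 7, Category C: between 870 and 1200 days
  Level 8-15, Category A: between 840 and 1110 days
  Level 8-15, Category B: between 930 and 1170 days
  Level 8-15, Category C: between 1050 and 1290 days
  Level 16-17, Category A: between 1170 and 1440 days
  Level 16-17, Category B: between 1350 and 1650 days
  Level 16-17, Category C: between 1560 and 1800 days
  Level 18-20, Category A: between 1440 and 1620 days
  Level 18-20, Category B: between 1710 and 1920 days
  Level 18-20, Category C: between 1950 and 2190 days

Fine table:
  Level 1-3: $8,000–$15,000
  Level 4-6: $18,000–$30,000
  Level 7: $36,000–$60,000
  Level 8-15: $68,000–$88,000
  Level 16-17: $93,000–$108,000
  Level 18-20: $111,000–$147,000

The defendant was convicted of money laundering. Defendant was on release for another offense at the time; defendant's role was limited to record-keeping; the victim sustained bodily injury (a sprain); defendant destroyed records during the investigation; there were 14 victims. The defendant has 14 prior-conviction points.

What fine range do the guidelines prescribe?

$111,000–$147,000

Base offense level for money laundering: 12.
S1 does not apply.
S2 applies: 12 − 2 = 10.
S3 does not apply.
S4 applies: 10 + 2 = 12.
S5 applies: 12 + 1 = 13.
S6 applies: 13 + 2 = 15.
S8 applies (level before this adjustment is 15 ≥ 12, so +4): 15 + 4 = 19.
Final offense level: 19.
Level 19 falls in the 18-20 band.
Fine table: Level 18-20 → $111,000–$147,000.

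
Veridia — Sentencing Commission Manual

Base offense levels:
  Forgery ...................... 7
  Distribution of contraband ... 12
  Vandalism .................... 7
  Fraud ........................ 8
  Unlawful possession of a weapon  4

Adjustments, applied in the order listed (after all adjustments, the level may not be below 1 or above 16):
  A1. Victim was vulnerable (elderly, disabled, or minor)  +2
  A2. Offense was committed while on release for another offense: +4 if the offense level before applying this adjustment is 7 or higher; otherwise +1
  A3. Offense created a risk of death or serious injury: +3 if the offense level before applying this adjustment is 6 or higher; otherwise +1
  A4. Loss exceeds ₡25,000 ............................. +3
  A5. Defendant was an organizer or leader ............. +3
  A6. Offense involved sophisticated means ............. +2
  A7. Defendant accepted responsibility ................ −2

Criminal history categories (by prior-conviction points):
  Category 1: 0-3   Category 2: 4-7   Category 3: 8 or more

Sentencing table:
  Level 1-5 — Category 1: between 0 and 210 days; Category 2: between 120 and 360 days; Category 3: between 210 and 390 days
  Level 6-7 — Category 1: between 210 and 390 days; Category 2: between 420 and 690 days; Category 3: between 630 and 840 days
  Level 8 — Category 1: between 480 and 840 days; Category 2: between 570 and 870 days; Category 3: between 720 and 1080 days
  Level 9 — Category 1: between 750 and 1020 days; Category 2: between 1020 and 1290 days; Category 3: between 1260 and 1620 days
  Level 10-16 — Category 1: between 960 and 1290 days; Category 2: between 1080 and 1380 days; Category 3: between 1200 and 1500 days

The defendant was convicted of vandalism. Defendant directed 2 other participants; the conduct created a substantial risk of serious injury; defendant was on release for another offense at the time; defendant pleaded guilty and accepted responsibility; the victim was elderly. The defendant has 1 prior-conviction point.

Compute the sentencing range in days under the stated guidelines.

960-1290 days

Base offense level for vandalism: 7.
A1 applies: 7 + 2 = 9.
A2 applies (level before this adjustment is 9 ≥ 7, so +4): 9 + 4 = 13.
A3 applies (level before this adjustment is 13 ≥ 6, so +3): 13 + 3 = 16.
A4 does not apply.
A5 applies: 16 + 3 = 19.
A6 does not apply.
A7 applies: 19 − 2 = 17.
Level 17 exceeds the maximum of 16; capped at 16.
Final offense level: 16.
Criminal history: 1 prior point → Category 1 (0-3).
Level 16 falls in the 10-16 band.
Grid: Level 10-16 × Category 1 = 960-1290 days.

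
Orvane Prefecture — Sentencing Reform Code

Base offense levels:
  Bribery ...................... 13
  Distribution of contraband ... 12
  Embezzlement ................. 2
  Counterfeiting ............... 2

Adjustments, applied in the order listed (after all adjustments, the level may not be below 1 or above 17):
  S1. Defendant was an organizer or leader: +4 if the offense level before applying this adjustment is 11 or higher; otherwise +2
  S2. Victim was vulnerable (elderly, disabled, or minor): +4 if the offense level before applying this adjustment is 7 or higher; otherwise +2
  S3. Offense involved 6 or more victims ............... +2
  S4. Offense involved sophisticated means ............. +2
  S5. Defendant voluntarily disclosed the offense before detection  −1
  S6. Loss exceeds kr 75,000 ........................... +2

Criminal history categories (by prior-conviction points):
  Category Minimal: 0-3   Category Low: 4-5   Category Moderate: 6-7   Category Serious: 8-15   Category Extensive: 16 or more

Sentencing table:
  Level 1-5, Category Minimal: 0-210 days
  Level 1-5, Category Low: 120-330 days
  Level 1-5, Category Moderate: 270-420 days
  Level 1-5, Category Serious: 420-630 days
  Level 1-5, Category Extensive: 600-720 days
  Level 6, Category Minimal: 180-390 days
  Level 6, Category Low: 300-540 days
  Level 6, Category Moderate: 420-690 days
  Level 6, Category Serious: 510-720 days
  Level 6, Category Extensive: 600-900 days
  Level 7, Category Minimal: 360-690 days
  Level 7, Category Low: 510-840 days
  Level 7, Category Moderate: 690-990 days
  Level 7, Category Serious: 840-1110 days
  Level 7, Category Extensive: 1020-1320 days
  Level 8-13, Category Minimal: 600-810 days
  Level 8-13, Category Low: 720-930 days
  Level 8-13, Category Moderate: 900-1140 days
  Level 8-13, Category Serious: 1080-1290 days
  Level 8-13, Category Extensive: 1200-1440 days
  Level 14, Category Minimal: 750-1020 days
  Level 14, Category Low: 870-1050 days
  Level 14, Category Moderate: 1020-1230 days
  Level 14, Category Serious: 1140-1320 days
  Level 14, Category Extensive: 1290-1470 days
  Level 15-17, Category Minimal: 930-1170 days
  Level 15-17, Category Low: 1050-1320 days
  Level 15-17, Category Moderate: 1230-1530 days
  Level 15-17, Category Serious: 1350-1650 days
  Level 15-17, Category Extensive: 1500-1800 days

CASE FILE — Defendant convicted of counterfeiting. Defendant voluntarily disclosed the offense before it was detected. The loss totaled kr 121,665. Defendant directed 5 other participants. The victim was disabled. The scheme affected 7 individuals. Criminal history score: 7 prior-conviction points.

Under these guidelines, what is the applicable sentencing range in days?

900-1140 days

Base offense level for counterfeiting: 2.
S1 applies (level before this adjustment is 2 < 11, so +2): 2 + 2 = 4.
S2 applies (level before this adjustment is 4 < 7, so +2): 4 + 2 = 6.
S3 applies: 6 + 2 = 8.
S5 applies: 8 − 1 = 7.
S6 applies: 7 + 2 = 9.
Final offense level: 9.
Criminal history: 7 prior points → Category Moderate (6-7).
Level 9 falls in the 8-13 band.
Grid: Level 8-13 × Category Moderate = 900-1140 days.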